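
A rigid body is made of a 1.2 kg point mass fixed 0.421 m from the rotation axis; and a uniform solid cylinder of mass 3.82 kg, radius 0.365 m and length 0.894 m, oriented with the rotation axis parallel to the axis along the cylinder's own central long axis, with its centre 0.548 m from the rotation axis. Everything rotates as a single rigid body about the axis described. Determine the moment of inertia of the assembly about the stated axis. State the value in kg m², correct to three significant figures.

1.61

Point mass: I_cm = 0; centre at d = 0.421 m, so I = I_cm + Md² gives I = 0 + (1.2)(0.421)² = 0.21269 kg m².
Solid cylinder: I_cm = (1/2)MR² = (1/2)(3.82)(0.365)² = 0.25446 kg m²; centre at d = 0.548 m, so I = I_cm + Md² gives I = 0.25446 + (3.82)(0.548)² = 1.4016 kg m².
Total I = 0.21269 + 1.4016 = 1.6143 kg m².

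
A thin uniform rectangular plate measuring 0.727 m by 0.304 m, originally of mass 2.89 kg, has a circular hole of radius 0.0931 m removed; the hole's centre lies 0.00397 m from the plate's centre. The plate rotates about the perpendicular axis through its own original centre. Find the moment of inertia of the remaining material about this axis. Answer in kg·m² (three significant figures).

0.148

Unpierced body about its centre: I₀ = (1/12)M(a²+b²) = (1/12)(2.89)[(0.727)² + (0.304)²] = 0.14954 kg·m².
The removed disk has mass m = M·πr²/(ab) = (2.89)·π(0.0931)²/(0.727·0.304) = 0.35607 kg (same uniform areal density).
Its moment of inertia about the rotation axis (parallel-axis theorem): I_hole = (1/2)mr² + md² = (1/2)(0.35607)(0.0931)² + (0.35607)(0.00397)² = 0.0015488 kg·m².
Treating the hole as negative mass, I = I₀ − I_hole = 0.14954 − 0.0015488 = 0.148 kg·m².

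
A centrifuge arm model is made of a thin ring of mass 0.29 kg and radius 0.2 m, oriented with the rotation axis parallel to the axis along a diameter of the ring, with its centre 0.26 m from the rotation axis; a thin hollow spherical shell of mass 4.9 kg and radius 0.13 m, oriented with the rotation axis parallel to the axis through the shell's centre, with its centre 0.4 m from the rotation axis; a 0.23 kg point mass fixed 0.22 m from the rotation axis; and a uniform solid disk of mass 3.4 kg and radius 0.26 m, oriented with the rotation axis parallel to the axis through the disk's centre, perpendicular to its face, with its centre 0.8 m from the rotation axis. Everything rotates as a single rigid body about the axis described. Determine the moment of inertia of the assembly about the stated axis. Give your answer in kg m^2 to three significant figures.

Thin ring: I_cm = (1/2)MR² = (1/2)(0.29)(0.2)² = 0.0058 kg m^2; centre at d = 0.26 m, so the parallel axis theorem gives I = 0.0058 + (0.29)(0.26)² = 0.025404 kg m^2.
Spherical shell: I_cm = (2/3)MR² = (2/3)(4.9)(0.13)² = 0.055207 kg m^2; centre at d = 0.4 m, so the parallel axis theorem gives I = 0.055207 + (4.9)(0.4)² = 0.83921 kg m^2.
Point mass: I_cm = 0; centre at d = 0.22 m, so the parallel axis theorem gives I = 0 + (0.23)(0.22)² = 0.011132 kg m^2.
Solid disk: I_cm = (1/2)MR² = (1/2)(3.4)(0.26)² = 0.11492 kg m^2; centre at d = 0.8 m, so the parallel axis theorem gives I = 0.11492 + (3.4)(0.8)² = 2.2909 kg m^2.
Total I = 0.025404 + 0.83921 + 0.011132 + 2.2909 = 3.1667 kg m^2.

3.17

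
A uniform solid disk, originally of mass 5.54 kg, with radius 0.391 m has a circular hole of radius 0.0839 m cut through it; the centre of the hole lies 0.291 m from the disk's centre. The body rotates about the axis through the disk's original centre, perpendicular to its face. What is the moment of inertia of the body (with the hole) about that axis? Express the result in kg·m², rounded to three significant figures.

0.401

Unpierced body about its centre: I₀ = (1/2)MR² = (1/2)(5.54)(0.391)² = 0.42348 kg·m².
The removed disk has mass m = M·(r/R)² = (5.54)(0.0839/0.391)² = 0.25508 kg (same uniform areal density).
Its moment of inertia about the rotation axis (parallel-axis theorem): I_hole = (1/2)mr² + md² = (1/2)(0.25508)(0.0839)² + (0.25508)(0.291)² = 0.022498 kg·m².
Treating the hole as negative mass, I = I₀ − I_hole = 0.42348 − 0.022498 = 0.40098 kg·m².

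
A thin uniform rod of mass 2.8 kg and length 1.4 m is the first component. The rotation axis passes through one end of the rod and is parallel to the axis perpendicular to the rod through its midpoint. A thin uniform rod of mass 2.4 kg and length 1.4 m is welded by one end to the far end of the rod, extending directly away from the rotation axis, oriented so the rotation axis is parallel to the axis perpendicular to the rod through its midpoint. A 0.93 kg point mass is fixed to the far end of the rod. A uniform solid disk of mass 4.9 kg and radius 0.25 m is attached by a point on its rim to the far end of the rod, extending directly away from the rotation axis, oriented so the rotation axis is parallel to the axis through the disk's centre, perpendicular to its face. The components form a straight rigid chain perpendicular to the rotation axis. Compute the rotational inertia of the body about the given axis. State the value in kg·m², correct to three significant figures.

65.8

Thin rod: I_cm = (1/12)ML² = (1/12)(2.8)(1.4)² = 0.45733 kg·m²; centre at d = 0.7 m, so the parallel axis theorem gives I = 0.45733 + (2.8)(0.7)² = 1.8293 kg·m².
Thin rod: I_cm = (1/12)ML² = (1/12)(2.4)(1.4)² = 0.392 kg·m²; centre at d = 0.7 + 0.7 + 0.7 = 2.1 m, so the parallel axis theorem gives I = 0.392 + (2.4)(2.1)² = 10.976 kg·m².
Point mass: I_cm = 0; centre at d = 0.7 + 0.7 + 0.7 + 0.7 = 2.8 m, so the parallel axis theorem gives I = 0 + (0.93)(2.8)² = 7.2912 kg·m².
Solid disk: I_cm = (1/2)MR² = (1/2)(4.9)(0.25)² = 0.15313 kg·m²; centre at d = 0.7 + 0.7 + 0.7 + 0.7 + 0.25 = 3.05 m, so the parallel axis theorem gives I = 0.15313 + (4.9)(3.05)² = 45.735 kg·m².
Total I = 1.8293 + 10.976 + 7.2912 + 45.735 = 65.832 kg·m².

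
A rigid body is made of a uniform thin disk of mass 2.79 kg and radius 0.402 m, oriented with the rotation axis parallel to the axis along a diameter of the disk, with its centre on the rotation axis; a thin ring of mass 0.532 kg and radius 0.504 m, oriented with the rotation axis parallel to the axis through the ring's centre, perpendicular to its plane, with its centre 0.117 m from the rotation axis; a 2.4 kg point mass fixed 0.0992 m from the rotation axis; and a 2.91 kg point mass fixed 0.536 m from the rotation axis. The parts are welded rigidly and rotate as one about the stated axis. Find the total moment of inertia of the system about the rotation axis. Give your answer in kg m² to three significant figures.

Thin disk: I_cm = (1/4)MR² = (1/4)(2.79)(0.402)² = 0.11272 kg m²; axis through the centre, so I = 0.11272 kg m².
Thin ring: I_cm = MR² = (0.532)(0.504)² = 0.13514 kg m²; centre at d = 0.117 m, so the parallel axis theorem gives I = 0.13514 + (0.532)(0.117)² = 0.14242 kg m².
Point mass: I_cm = 0; centre at d = 0.0992 m, so the parallel axis theorem gives I = 0 + (2.4)(0.0992)² = 0.023618 kg m².
Point mass: I_cm = 0; centre at d = 0.536 m, so the parallel axis theorem gives I = 0 + (2.91)(0.536)² = 0.83603 kg m².
Total I = 0.11272 + 0.14242 + 0.023618 + 0.83603 = 1.1148 kg m².

1.11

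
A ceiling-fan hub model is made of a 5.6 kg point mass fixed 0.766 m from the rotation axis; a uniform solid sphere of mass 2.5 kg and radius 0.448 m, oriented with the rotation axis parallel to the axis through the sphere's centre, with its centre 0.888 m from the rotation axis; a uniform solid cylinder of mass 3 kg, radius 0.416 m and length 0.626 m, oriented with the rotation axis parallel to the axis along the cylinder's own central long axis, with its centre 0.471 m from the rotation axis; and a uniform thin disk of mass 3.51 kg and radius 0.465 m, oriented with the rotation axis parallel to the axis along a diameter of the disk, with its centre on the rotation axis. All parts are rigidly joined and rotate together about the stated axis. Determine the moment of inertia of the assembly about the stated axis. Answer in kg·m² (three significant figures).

Point mass: I_cm = 0; centre at d = 0.766 m, so I = I_cm + Md² gives I = 0 + (5.6)(0.766)² = 3.2858 kg·m².
Solid sphere: I_cm = (2/5)MR² = (2/5)(2.5)(0.448)² = 0.2007 kg·m²; centre at d = 0.888 m, so I = I_cm + Md² gives I = 0.2007 + (2.5)(0.888)² = 2.1721 kg·m².
Solid cylinder: I_cm = (1/2)MR² = (1/2)(3)(0.416)² = 0.25958 kg·m²; centre at d = 0.471 m, so I = I_cm + Md² gives I = 0.25958 + (3)(0.471)² = 0.92511 kg·m².
Thin disk: I_cm = (1/4)MR² = (1/4)(3.51)(0.465)² = 0.18974 kg·m²; axis through the centre, so I = 0.18974 kg·m².
Total I = 3.2858 + 2.1721 + 0.92511 + 0.18974 = 6.5727 kg·m².

6.57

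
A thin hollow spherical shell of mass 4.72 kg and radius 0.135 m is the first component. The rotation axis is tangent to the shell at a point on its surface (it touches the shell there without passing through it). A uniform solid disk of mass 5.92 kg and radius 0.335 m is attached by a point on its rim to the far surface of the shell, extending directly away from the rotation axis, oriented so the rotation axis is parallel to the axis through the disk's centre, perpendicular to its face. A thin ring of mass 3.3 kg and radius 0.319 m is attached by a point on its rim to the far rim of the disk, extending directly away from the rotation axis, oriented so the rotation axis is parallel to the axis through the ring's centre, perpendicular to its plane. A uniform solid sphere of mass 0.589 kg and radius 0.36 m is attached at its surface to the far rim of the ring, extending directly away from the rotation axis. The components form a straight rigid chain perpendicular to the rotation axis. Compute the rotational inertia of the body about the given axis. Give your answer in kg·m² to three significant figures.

Spherical shell: I_cm = (2/3)MR² = (2/3)(4.72)(0.135)² = 0.057348 kg·m²; centre at d = 0.135 m, so the parallel axis theorem gives I = 0.057348 + (4.72)(0.135)² = 0.14337 kg·m².
Solid disk: I_cm = (1/2)MR² = (1/2)(5.92)(0.335)² = 0.33219 kg·m²; centre at d = 0.135 + 0.135 + 0.335 = 0.605 m, so the parallel axis theorem gives I = 0.33219 + (5.92)(0.605)² = 2.4991 kg·m².
Thin ring: I_cm = MR² = (3.3)(0.319)² = 0.33581 kg·m²; centre at d = 0.135 + 0.135 + 0.335 + 0.335 + 0.319 = 1.259 m, so the parallel axis theorem gives I = 0.33581 + (3.3)(1.259)² = 5.5666 kg·m².
Solid sphere: I_cm = (2/5)MR² = (2/5)(0.589)(0.36)² = 0.030534 kg·m²; centre at d = 0.135 + 0.135 + 0.335 + 0.335 + 0.319 + 0.319 + 0.36 = 1.938 m, so the parallel axis theorem gives I = 0.030534 + (0.589)(1.938)² = 2.2427 kg·m².
Total I = 0.14337 + 2.4991 + 5.5666 + 2.2427 = 10.452 kg·m².

10.5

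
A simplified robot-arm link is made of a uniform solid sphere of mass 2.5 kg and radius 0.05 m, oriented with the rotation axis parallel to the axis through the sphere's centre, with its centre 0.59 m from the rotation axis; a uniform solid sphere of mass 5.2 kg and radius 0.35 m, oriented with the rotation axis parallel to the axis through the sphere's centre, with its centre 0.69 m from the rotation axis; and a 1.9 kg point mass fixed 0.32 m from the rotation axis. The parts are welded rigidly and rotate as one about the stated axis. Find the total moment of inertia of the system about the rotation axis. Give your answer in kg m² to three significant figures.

Solid sphere: I_cm = (2/5)MR² = (2/5)(2.5)(0.05)² = 0.0025 kg m²; centre at d = 0.59 m, so I = I_cm + Md² gives I = 0.0025 + (2.5)(0.59)² = 0.87275 kg m².
Solid sphere: I_cm = (2/5)MR² = (2/5)(5.2)(0.35)² = 0.2548 kg m²; centre at d = 0.69 m, so I = I_cm + Md² gives I = 0.2548 + (5.2)(0.69)² = 2.7305 kg m².
Point mass: I_cm = 0; centre at d = 0.32 m, so I = I_cm + Md² gives I = 0 + (1.9)(0.32)² = 0.19456 kg m².
Total I = 0.87275 + 2.7305 + 0.19456 = 3.7978 kg m².

3.80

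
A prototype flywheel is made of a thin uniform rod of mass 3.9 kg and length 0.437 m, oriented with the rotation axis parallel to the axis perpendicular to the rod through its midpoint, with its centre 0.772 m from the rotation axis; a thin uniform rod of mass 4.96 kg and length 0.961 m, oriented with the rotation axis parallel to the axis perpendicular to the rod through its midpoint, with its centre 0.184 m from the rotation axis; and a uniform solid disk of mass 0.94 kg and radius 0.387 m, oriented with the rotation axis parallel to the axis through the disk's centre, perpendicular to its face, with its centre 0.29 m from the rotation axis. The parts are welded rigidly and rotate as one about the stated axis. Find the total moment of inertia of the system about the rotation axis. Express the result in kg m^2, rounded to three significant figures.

Thin rod: I_cm = (1/12)ML² = (1/12)(3.9)(0.437)² = 0.062065 kg m^2; centre at d = 0.772 m, so I = I_cm + Md² gives I = 0.062065 + (3.9)(0.772)² = 2.3864 kg m^2.
Thin rod: I_cm = (1/12)ML² = (1/12)(4.96)(0.961)² = 0.38172 kg m^2; centre at d = 0.184 m, so I = I_cm + Md² gives I = 0.38172 + (4.96)(0.184)² = 0.54965 kg m^2.
Solid disk: I_cm = (1/2)MR² = (1/2)(0.94)(0.387)² = 0.070391 kg m^2; centre at d = 0.29 m, so I = I_cm + Md² gives I = 0.070391 + (0.94)(0.29)² = 0.14945 kg m^2.
Total I = 2.3864 + 0.54965 + 0.14945 = 3.0855 kg m^2.

3.09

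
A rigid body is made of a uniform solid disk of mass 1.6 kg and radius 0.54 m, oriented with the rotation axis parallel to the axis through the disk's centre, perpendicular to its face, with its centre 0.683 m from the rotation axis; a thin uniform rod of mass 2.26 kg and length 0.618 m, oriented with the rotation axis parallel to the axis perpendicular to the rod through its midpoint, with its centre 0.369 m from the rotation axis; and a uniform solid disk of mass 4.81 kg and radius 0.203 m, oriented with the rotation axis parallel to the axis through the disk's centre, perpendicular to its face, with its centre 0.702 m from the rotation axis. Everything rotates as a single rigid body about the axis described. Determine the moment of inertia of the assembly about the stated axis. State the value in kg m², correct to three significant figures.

Solid disk: I_cm = (1/2)MR² = (1/2)(1.6)(0.54)² = 0.23328 kg m²; centre at d = 0.683 m, so I = I_cm + Md² gives I = 0.23328 + (1.6)(0.683)² = 0.97966 kg m².
Thin rod: I_cm = (1/12)ML² = (1/12)(2.26)(0.618)² = 0.071929 kg m²; centre at d = 0.369 m, so I = I_cm + Md² gives I = 0.071929 + (2.26)(0.369)² = 0.37965 kg m².
Solid disk: I_cm = (1/2)MR² = (1/2)(4.81)(0.203)² = 0.099108 kg m²; centre at d = 0.702 m, so I = I_cm + Md² gives I = 0.099108 + (4.81)(0.702)² = 2.4695 kg m².
Total I = 0.97966 + 0.37965 + 2.4695 = 3.8288 kg m².

3.83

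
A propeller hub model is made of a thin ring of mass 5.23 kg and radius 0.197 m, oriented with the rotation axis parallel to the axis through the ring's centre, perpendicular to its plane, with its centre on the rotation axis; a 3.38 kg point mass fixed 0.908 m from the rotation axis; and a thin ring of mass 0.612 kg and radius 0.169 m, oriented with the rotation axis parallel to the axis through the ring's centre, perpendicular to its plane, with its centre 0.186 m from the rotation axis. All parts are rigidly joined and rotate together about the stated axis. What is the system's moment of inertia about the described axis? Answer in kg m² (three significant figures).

Thin ring: I_cm = MR² = (5.23)(0.197)² = 0.20297 kg m²; axis through the centre, so I = 0.20297 kg m².
Point mass: I_cm = 0; centre at d = 0.908 m, so I = I_cm + Md² gives I = 0 + (3.38)(0.908)² = 2.7867 kg m².
Thin ring: I_cm = MR² = (0.612)(0.169)² = 0.017479 kg m²; centre at d = 0.186 m, so I = I_cm + Md² gives I = 0.017479 + (0.612)(0.186)² = 0.038652 kg m².
Total I = 0.20297 + 2.7867 + 0.038652 = 3.0283 kg m².

3.03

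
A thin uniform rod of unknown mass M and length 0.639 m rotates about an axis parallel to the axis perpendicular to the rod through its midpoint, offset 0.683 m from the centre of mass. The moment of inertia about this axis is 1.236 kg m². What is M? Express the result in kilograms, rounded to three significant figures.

2.47

I = I_cm + Md² = (1/12)ML² + Md² = M·[0.0833333·(0.639)² + (0.683)²] = M·0.50052.
So M = 1.236 / 0.50052 = 2.4695 kg.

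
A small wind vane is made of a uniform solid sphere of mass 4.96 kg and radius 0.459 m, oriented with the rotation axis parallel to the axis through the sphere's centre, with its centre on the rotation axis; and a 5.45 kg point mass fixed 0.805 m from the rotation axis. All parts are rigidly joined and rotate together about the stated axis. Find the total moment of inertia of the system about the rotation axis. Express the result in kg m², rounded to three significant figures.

Solid sphere: I_cm = (2/5)MR² = (2/5)(4.96)(0.459)² = 0.41799 kg m²; axis through the centre, so I = 0.41799 kg m².
Point mass: I_cm = 0; centre at d = 0.805 m, so the parallel axis theorem gives I = 0 + (5.45)(0.805)² = 3.5317 kg m².
Total I = 0.41799 + 3.5317 = 3.9497 kg m².

3.95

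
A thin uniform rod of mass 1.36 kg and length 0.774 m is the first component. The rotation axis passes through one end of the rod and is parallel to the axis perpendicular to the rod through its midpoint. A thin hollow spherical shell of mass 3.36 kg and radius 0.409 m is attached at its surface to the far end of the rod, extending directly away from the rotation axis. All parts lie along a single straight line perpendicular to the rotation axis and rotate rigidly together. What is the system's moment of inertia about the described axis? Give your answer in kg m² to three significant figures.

Thin rod: I_cm = (1/12)ML² = (1/12)(1.36)(0.774)² = 0.067895 kg m²; centre at d = 0.387 m, so the parallel axis theorem gives I = 0.067895 + (1.36)(0.387)² = 0.27158 kg m².
Spherical shell: I_cm = (2/3)MR² = (2/3)(3.36)(0.409)² = 0.37471 kg m²; centre at d = 0.387 + 0.387 + 0.409 = 1.183 m, so the parallel axis theorem gives I = 0.37471 + (3.36)(1.183)² = 5.077 kg m².
Total I = 0.27158 + 5.077 = 5.3486 kg m².

5.35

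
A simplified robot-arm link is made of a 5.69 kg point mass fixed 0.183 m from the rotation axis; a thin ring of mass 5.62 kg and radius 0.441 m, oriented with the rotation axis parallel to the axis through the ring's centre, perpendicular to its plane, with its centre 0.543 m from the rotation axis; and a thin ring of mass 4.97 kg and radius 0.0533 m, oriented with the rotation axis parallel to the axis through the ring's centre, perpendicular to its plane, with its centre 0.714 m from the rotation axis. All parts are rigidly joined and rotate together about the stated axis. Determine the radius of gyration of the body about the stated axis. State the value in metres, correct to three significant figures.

0.581

Point mass: I_cm = 0; centre at d = 0.183 m, so I = I_cm + Md² gives I = 0 + (5.69)(0.183)² = 0.19055 kg m².
Thin ring: I_cm = MR² = (5.62)(0.441)² = 1.093 kg m²; centre at d = 0.543 m, so I = I_cm + Md² gives I = 1.093 + (5.62)(0.543)² = 2.75 kg m².
Thin ring: I_cm = MR² = (4.97)(0.0533)² = 0.014119 kg m²; centre at d = 0.714 m, so I = I_cm + Md² gives I = 0.014119 + (4.97)(0.714)² = 2.5478 kg m².
Total I = 5.4884 kg m²; total mass M = 16.28 kg.
k = √(I/M) = √(5.4884/16.28) = 0.58062 m.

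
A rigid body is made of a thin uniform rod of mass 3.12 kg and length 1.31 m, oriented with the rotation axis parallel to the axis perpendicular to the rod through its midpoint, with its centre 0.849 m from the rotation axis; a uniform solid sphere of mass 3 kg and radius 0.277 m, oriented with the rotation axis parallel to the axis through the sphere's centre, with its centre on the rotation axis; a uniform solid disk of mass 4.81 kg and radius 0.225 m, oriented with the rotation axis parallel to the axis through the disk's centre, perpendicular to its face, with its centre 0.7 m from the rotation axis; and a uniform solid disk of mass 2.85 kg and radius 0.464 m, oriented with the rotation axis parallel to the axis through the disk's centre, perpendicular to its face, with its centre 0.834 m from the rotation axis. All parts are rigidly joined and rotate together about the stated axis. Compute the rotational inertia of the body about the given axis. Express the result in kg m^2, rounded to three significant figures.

7.55

Thin rod: I_cm = (1/12)ML² = (1/12)(3.12)(1.31)² = 0.44619 kg m^2; centre at d = 0.849 m, so I = I_cm + Md² gives I = 0.44619 + (3.12)(0.849)² = 2.6951 kg m^2.
Solid sphere: I_cm = (2/5)MR² = (2/5)(3)(0.277)² = 0.092075 kg m^2; axis through the centre, so I = 0.092075 kg m^2.
Solid disk: I_cm = (1/2)MR² = (1/2)(4.81)(0.225)² = 0.12175 kg m^2; centre at d = 0.7 m, so I = I_cm + Md² gives I = 0.12175 + (4.81)(0.7)² = 2.4787 kg m^2.
Solid disk: I_cm = (1/2)MR² = (1/2)(2.85)(0.464)² = 0.3068 kg m^2; centre at d = 0.834 m, so I = I_cm + Md² gives I = 0.3068 + (2.85)(0.834)² = 2.2891 kg m^2.
Total I = 2.6951 + 0.092075 + 2.4787 + 2.2891 = 7.5549 kg m^2.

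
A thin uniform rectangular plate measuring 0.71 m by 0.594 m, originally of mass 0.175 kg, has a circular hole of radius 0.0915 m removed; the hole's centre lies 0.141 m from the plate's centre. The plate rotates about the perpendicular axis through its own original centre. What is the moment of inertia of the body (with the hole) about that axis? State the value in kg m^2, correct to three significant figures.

0.0122

Unpierced body about its centre: I₀ = (1/12)M(a²+b²) = (1/12)(0.175)[(0.71)² + (0.594)²] = 0.012497 kg m^2.
The removed disk has mass m = M·πr²/(ab) = (0.175)·π(0.0915)²/(0.71·0.594) = 0.010914 kg (same uniform areal density).
Its moment of inertia about the rotation axis (parallel-axis theorem): I_hole = (1/2)mr² + md² = (1/2)(0.010914)(0.0915)² + (0.010914)(0.141)² = 0.00026267 kg m^2.
Treating the hole as negative mass, I = I₀ − I_hole = 0.012497 − 0.00026267 = 0.012234 kg m^2.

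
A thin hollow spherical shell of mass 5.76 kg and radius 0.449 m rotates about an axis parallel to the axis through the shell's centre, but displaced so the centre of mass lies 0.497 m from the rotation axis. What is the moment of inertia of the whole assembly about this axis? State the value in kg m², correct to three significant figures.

2.20

I_cm = (2/3)MR² = (2/3)(5.76)(0.449)² = 0.77415 kg m²; centre at d = 0.497 m, so the parallel axis theorem gives I = 0.77415 + (5.76)(0.497)² = 2.1969 kg m².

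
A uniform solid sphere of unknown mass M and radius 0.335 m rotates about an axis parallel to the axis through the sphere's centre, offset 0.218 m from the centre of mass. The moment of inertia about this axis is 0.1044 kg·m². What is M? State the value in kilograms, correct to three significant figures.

1.13

I = I_cm + Md² = (2/5)MR² + Md² = M·[0.4·(0.335)² + (0.218)²] = M·0.092414.
So M = 0.1044 / 0.092414 = 1.1297 kg.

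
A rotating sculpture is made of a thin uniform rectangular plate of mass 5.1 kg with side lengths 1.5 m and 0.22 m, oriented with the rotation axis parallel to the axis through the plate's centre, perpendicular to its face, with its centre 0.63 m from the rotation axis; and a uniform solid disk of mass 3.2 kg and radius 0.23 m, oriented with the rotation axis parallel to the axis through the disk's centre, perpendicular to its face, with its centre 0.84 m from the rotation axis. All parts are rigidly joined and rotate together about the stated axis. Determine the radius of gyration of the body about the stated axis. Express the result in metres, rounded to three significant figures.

0.802

Rectangular plate: I_cm = (1/12)M(a²+b²) = (1/12)(5.1)[(1.5)² + (0.22)²] = 0.97682 kg m²; centre at d = 0.63 m, so the parallel axis theorem gives I = 0.97682 + (5.1)(0.63)² = 3.001 kg m².
Solid disk: I_cm = (1/2)MR² = (1/2)(3.2)(0.23)² = 0.08464 kg m²; centre at d = 0.84 m, so the parallel axis theorem gives I = 0.08464 + (3.2)(0.84)² = 2.3426 kg m².
Total I = 5.3436 kg m²; total mass M = 8.3 kg.
k = √(I/M) = √(5.3436/8.3) = 0.80237 m.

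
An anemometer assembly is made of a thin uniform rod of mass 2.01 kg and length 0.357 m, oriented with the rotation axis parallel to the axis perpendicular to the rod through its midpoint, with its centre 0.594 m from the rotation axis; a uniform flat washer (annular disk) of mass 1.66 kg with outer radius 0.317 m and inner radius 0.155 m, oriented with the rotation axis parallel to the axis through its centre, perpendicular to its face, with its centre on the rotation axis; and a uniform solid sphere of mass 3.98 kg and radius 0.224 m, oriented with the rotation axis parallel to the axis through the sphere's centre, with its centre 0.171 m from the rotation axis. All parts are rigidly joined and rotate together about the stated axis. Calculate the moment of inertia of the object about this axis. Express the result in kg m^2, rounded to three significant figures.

Thin rod: I_cm = (1/12)ML² = (1/12)(2.01)(0.357)² = 0.021348 kg m^2; centre at d = 0.594 m, so the parallel axis theorem gives I = 0.021348 + (2.01)(0.594)² = 0.73055 kg m^2.
Annular disk: I_cm = (1/2)M(R²+r²) = (1/2)(1.66)[(0.317)² + (0.155)²] = 0.10335 kg m^2; axis through the centre, so I = 0.10335 kg m^2.
Solid sphere: I_cm = (2/5)MR² = (2/5)(3.98)(0.224)² = 0.07988 kg m^2; centre at d = 0.171 m, so the parallel axis theorem gives I = 0.07988 + (3.98)(0.171)² = 0.19626 kg m^2.
Total I = 0.73055 + 0.10335 + 0.19626 = 1.0302 kg m^2.

1.03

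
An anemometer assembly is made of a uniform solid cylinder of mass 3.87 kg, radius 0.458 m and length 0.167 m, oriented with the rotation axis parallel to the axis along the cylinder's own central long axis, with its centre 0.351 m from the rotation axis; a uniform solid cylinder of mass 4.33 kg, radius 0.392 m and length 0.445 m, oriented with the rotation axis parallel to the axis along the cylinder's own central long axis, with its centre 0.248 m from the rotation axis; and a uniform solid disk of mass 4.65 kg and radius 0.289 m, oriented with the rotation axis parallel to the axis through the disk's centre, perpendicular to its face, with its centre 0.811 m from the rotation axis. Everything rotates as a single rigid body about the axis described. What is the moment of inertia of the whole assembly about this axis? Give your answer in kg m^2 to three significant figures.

Solid cylinder: I_cm = (1/2)MR² = (1/2)(3.87)(0.458)² = 0.40589 kg m^2; centre at d = 0.351 m, so I = I_cm + Md² gives I = 0.40589 + (3.87)(0.351)² = 0.88268 kg m^2.
Solid cylinder: I_cm = (1/2)MR² = (1/2)(4.33)(0.392)² = 0.33268 kg m^2; centre at d = 0.248 m, so I = I_cm + Md² gives I = 0.33268 + (4.33)(0.248)² = 0.59899 kg m^2.
Solid disk: I_cm = (1/2)MR² = (1/2)(4.65)(0.289)² = 0.19419 kg m^2; centre at d = 0.811 m, so I = I_cm + Md² gives I = 0.19419 + (4.65)(0.811)² = 3.2526 kg m^2.
Total I = 0.88268 + 0.59899 + 3.2526 = 4.7343 kg m^2.

4.73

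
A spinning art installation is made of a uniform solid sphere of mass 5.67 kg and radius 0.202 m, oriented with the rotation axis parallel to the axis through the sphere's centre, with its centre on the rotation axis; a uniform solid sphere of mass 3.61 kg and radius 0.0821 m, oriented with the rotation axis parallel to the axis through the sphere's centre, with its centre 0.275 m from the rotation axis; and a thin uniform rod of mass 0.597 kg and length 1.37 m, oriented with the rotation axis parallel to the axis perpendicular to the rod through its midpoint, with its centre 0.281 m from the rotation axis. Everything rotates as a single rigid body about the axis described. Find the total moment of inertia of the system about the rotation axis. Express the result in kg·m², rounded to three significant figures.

0.516

Solid sphere: I_cm = (2/5)MR² = (2/5)(5.67)(0.202)² = 0.092543 kg·m²; axis through the centre, so I = 0.092543 kg·m².
Solid sphere: I_cm = (2/5)MR² = (2/5)(3.61)(0.0821)² = 0.0097332 kg·m²; centre at d = 0.275 m, so I = I_cm + Md² gives I = 0.0097332 + (3.61)(0.275)² = 0.28274 kg·m².
Thin rod: I_cm = (1/12)ML² = (1/12)(0.597)(1.37)² = 0.093376 kg·m²; centre at d = 0.281 m, so I = I_cm + Md² gives I = 0.093376 + (0.597)(0.281)² = 0.14052 kg·m².
Total I = 0.092543 + 0.28274 + 0.14052 = 0.5158 kg·m².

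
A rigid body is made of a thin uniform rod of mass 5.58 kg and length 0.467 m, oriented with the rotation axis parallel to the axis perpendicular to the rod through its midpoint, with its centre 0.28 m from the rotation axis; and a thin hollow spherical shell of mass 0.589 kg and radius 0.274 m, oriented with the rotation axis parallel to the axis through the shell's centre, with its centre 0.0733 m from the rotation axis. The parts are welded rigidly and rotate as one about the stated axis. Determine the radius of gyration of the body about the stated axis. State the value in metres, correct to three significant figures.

Thin rod: I_cm = (1/12)ML² = (1/12)(5.58)(0.467)² = 0.10141 kg m^2; centre at d = 0.28 m, so I = I_cm + Md² gives I = 0.10141 + (5.58)(0.28)² = 0.53888 kg m^2.
Spherical shell: I_cm = (2/3)MR² = (2/3)(0.589)(0.274)² = 0.02948 kg m^2; centre at d = 0.0733 m, so I = I_cm + Md² gives I = 0.02948 + (0.589)(0.0733)² = 0.032644 kg m^2.
Total I = 0.57153 kg m^2; total mass M = 6.169 kg.
k = √(I/M) = √(0.57153/6.169) = 0.30438 m.

0.304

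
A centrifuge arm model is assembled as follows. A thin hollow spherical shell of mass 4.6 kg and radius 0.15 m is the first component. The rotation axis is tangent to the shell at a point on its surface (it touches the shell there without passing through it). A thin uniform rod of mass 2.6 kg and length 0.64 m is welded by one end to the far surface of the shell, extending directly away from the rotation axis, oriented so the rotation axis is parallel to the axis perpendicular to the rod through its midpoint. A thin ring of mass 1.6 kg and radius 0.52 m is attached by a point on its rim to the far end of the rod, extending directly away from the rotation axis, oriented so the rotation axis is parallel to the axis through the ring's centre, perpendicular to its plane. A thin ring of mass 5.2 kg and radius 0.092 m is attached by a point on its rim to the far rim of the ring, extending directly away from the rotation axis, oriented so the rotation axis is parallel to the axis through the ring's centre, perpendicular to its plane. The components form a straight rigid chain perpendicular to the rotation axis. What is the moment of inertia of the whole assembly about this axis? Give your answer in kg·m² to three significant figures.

27.5

Spherical shell: I_cm = (2/3)MR² = (2/3)(4.6)(0.15)² = 0.069 kg·m²; centre at d = 0.15 m, so the parallel axis theorem gives I = 0.069 + (4.6)(0.15)² = 0.1725 kg·m².
Thin rod: I_cm = (1/12)ML² = (1/12)(2.6)(0.64)² = 0.088747 kg·m²; centre at d = 0.15 + 0.15 + 0.32 = 0.62 m, so the parallel axis theorem gives I = 0.088747 + (2.6)(0.62)² = 1.0882 kg·m².
Thin ring: I_cm = MR² = (1.6)(0.52)² = 0.43264 kg·m²; centre at d = 0.15 + 0.15 + 0.32 + 0.32 + 0.52 = 1.46 m, so the parallel axis theorem gives I = 0.43264 + (1.6)(1.46)² = 3.8432 kg·m².
Thin ring: I_cm = MR² = (5.2)(0.092)² = 0.044013 kg·m²; centre at d = 0.15 + 0.15 + 0.32 + 0.32 + 0.52 + 0.52 + 0.092 = 2.072 m, so the parallel axis theorem gives I = 0.044013 + (5.2)(2.072)² = 22.369 kg·m².
Total I = 0.1725 + 1.0882 + 3.8432 + 22.369 = 27.472 kg·m².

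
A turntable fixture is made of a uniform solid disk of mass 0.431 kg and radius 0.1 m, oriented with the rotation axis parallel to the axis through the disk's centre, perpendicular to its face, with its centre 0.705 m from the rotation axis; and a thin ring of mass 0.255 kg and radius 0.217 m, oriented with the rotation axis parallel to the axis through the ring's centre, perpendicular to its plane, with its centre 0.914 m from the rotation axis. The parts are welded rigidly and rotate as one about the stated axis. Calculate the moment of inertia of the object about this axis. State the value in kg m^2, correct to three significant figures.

0.441

Solid disk: I_cm = (1/2)MR² = (1/2)(0.431)(0.1)² = 0.002155 kg m^2; centre at d = 0.705 m, so the parallel axis theorem gives I = 0.002155 + (0.431)(0.705)² = 0.21637 kg m^2.
Thin ring: I_cm = MR² = (0.255)(0.217)² = 0.012008 kg m^2; centre at d = 0.914 m, so the parallel axis theorem gives I = 0.012008 + (0.255)(0.914)² = 0.22503 kg m^2.
Total I = 0.21637 + 0.22503 = 0.44141 kg m^2.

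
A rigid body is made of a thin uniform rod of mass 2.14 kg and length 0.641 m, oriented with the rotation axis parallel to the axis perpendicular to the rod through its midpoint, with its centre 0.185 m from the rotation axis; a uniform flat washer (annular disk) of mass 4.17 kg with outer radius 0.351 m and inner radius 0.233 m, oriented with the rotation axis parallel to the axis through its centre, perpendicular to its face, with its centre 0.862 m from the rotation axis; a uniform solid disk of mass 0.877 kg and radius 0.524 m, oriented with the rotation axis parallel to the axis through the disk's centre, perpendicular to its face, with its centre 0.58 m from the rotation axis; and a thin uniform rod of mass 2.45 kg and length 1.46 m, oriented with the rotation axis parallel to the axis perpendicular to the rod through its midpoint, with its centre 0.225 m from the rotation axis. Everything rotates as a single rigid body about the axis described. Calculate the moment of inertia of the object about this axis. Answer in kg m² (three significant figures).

4.59

Thin rod: I_cm = (1/12)ML² = (1/12)(2.14)(0.641)² = 0.073274 kg m²; centre at d = 0.185 m, so I = I_cm + Md² gives I = 0.073274 + (2.14)(0.185)² = 0.14652 kg m².
Annular disk: I_cm = (1/2)M(R²+r²) = (1/2)(4.17)[(0.351)² + (0.233)²] = 0.37007 kg m²; centre at d = 0.862 m, so I = I_cm + Md² gives I = 0.37007 + (4.17)(0.862)² = 3.4686 kg m².
Solid disk: I_cm = (1/2)MR² = (1/2)(0.877)(0.524)² = 0.1204 kg m²; centre at d = 0.58 m, so I = I_cm + Md² gives I = 0.1204 + (0.877)(0.58)² = 0.41542 kg m².
Thin rod: I_cm = (1/12)ML² = (1/12)(2.45)(1.46)² = 0.4352 kg m²; centre at d = 0.225 m, so I = I_cm + Md² gives I = 0.4352 + (2.45)(0.225)² = 0.55923 kg m².
Total I = 0.14652 + 3.4686 + 0.41542 + 0.55923 = 4.5897 kg m².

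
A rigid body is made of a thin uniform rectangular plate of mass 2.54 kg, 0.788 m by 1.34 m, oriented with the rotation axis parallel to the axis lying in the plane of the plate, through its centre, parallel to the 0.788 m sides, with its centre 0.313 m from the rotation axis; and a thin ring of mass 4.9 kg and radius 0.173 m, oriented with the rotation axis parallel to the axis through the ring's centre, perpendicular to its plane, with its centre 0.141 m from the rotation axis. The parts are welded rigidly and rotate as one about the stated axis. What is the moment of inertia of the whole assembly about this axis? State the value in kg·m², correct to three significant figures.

Rectangular plate: I_cm = (1/12)Mb² = (1/12)(2.54)(1.34)² = 0.38007 kg·m²; centre at d = 0.313 m, so I = I_cm + Md² gives I = 0.38007 + (2.54)(0.313)² = 0.62891 kg·m².
Thin ring: I_cm = MR² = (4.9)(0.173)² = 0.14665 kg·m²; centre at d = 0.141 m, so I = I_cm + Md² gives I = 0.14665 + (4.9)(0.141)² = 0.24407 kg·m².
Total I = 0.62891 + 0.24407 = 0.87298 kg·m².

0.873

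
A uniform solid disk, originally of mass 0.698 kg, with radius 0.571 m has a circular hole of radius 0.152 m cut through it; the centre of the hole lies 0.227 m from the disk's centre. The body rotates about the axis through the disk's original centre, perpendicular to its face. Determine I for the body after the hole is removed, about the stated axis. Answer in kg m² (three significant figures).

0.111

Unpierced body about its centre: I₀ = (1/2)MR² = (1/2)(0.698)(0.571)² = 0.11379 kg m².
The removed disk has mass m = M·(r/R)² = (0.698)(0.152/0.571)² = 0.049462 kg (same uniform areal density).
Its moment of inertia about the rotation axis (parallel-axis theorem): I_hole = (1/2)mr² + md² = (1/2)(0.049462)(0.152)² + (0.049462)(0.227)² = 0.0031201 kg m².
Treating the hole as negative mass, I = I₀ − I_hole = 0.11379 − 0.0031201 = 0.11067 kg m².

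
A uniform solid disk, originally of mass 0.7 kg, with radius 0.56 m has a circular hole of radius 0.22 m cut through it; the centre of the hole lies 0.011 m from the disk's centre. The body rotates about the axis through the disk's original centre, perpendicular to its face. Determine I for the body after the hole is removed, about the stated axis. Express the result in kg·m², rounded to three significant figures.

Unpierced body about its centre: I₀ = (1/2)MR² = (1/2)(0.7)(0.56)² = 0.10976 kg·m².
The removed disk has mass m = M·(r/R)² = (0.7)(0.22/0.56)² = 0.10804 kg (same uniform areal density).
Its moment of inertia about the rotation axis (parallel-axis theorem): I_hole = (1/2)mr² + md² = (1/2)(0.10804)(0.22)² + (0.10804)(0.011)² = 0.0026275 kg·m².
Treating the hole as negative mass, I = I₀ − I_hole = 0.10976 − 0.0026275 = 0.10713 kg·m².

0.107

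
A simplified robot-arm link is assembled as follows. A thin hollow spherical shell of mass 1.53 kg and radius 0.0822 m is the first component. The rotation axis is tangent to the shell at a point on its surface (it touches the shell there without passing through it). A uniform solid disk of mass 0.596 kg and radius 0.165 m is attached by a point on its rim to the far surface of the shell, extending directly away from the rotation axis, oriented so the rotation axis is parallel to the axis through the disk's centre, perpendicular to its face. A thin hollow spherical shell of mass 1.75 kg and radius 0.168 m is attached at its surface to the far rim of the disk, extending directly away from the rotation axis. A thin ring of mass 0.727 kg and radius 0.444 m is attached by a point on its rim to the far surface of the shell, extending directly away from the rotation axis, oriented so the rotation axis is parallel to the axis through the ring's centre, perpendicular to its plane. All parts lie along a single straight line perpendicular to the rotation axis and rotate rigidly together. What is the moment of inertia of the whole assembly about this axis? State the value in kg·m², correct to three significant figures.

Spherical shell: I_cm = (2/3)MR² = (2/3)(1.53)(0.0822)² = 0.006892 kg·m²; centre at d = 0.0822 m, so I = I_cm + Md² gives I = 0.006892 + (1.53)(0.0822)² = 0.01723 kg·m².
Solid disk: I_cm = (1/2)MR² = (1/2)(0.596)(0.165)² = 0.0081131 kg·m²; centre at d = 0.0822 + 0.0822 + 0.165 = 0.3294 m, so I = I_cm + Md² gives I = 0.0081131 + (0.596)(0.3294)² = 0.072782 kg·m².
Spherical shell: I_cm = (2/3)MR² = (2/3)(1.75)(0.168)² = 0.032928 kg·m²; centre at d = 0.0822 + 0.0822 + 0.165 + 0.165 + 0.168 = 0.6624 m, so I = I_cm + Md² gives I = 0.032928 + (1.75)(0.6624)² = 0.80078 kg·m².
Thin ring: I_cm = MR² = (0.727)(0.444)² = 0.14332 kg·m²; centre at d = 0.0822 + 0.0822 + 0.165 + 0.165 + 0.168 + 0.168 + 0.444 = 1.2744 m, so I = I_cm + Md² gives I = 0.14332 + (0.727)(1.2744)² = 1.324 kg·m².
Total I = 0.01723 + 0.072782 + 0.80078 + 1.324 = 2.2148 kg·m².

2.21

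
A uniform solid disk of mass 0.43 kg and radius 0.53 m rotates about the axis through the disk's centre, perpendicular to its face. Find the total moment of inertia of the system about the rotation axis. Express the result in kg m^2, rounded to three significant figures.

0.0604

I_cm = (1/2)MR² = (1/2)(0.43)(0.53)² = 0.060394 kg m^2; axis through the centre, so I = 0.060394 kg m^2.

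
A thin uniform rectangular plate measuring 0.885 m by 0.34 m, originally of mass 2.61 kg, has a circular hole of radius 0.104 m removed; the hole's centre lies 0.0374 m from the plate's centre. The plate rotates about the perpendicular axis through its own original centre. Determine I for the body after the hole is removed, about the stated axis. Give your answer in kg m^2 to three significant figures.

0.193

Unpierced body about its centre: I₀ = (1/12)M(a²+b²) = (1/12)(2.61)[(0.885)² + (0.34)²] = 0.19549 kg m^2.
The removed disk has mass m = M·πr²/(ab) = (2.61)·π(0.104)²/(0.885·0.34) = 0.29474 kg (same uniform areal density).
Its moment of inertia about the rotation axis (parallel-axis theorem): I_hole = (1/2)mr² + md² = (1/2)(0.29474)(0.104)² + (0.29474)(0.0374)² = 0.0020062 kg m^2.
Treating the hole as negative mass, I = I₀ − I_hole = 0.19549 − 0.0020062 = 0.19349 kg m^2.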